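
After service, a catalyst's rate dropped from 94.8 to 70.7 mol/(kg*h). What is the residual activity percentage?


Activity (%) = (rate_used / rate_fresh) * 100
rate_used = 70.7, rate_fresh = 94.8
= (70.7 / 94.8) * 100
= 0.7458 * 100 = 74.58

74.58 %


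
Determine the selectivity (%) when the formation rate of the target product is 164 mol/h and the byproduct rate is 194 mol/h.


Selectivity = desired / (desired + undesired) * 100
Total products = 164 + 194 = 358 mol/h
S = 164 / 358 * 100
= 0.4581 * 100
= 45.81 %

45.81 %


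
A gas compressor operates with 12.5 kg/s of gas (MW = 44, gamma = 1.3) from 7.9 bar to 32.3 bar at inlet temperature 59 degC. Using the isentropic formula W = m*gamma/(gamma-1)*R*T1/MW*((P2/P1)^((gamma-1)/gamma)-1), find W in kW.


Isentropic work: W = m*(gamma/(gamma-1))*(R*T1/MW)*((P2/P1)^((gamma-1)/gamma) - 1)
T1 = 59 + 273.15 = 332.15 K
Pressure ratio = 32.3 / 7.9 = 4.08861
Exponent = (1.3 - 1)/1.3 = 0.230769
(P2/P1)^exp - 1 = 4.08861^0.230769 - 1 = 0.383989
W = 12.5 * 1.3 / 0.3 * 8.314 * 332.15 / 44 * 0.383989 = 1305

1305 kW


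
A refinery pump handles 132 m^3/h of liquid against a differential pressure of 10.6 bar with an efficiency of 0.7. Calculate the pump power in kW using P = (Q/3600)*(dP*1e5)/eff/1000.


Q = 132 / 3600 = 0.0366667 m^3/s
P = 0.0366667 * (10.6 * 1e5) / 0.7 / 1000 = 55.52

55.52 kW


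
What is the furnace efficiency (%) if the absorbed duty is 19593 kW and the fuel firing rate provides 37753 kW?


Furnace efficiency = Q_absorbed / Q_fuel * 100
= 19593 / 37753 * 100 = 51.90

51.90 %


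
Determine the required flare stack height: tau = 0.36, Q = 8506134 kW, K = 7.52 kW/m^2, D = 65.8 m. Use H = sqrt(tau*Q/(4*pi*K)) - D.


tau*Q/(4*pi*K) = 0.36 * 8506134 / (4 * pi * 7.52) = 32404.6
sqrt(32404.6) = 180.013
H = 180.013 - 65.8 = 114.2

114.2 m


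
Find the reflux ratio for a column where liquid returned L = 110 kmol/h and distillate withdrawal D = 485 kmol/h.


Reflux ratio definition: R = L / D (liquid returned / distillate withdrawn)
L = 110 kmol/h, D = 485 kmol/h
R = 110 / 485 = 0.2268

0.2268


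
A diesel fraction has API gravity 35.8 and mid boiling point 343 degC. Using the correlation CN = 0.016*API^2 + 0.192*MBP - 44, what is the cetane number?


CN = 0.016 * 35.8^2 + 0.192 * 343 - 44
CN = 20.50624 + 65.856 - 44 = 42.36224

42.36224


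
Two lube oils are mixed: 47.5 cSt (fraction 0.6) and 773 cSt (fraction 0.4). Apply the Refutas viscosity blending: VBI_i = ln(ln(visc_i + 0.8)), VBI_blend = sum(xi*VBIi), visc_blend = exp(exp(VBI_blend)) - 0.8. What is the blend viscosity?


Refutas method: VBN_i = 14.534*ln(ln(visc_i + 0.8)) + 10.975, blended linearly by mass fraction; since VBN is linear in VBI_i = ln(ln(visc_i + 0.8)) and the fractions sum to 1, blend VBI directly: visc = exp(exp(VBI_blend)) - 0.8
VBI_1 = ln(ln(47.5 + 0.8)) = 1.35517
VBI_2 = ln(ln(773 + 0.8)) = 1.89481
VBI_blend = 0.6 * 1.35517 + 0.4 * 1.89481 = 1.57103
visc_blend = exp(exp(1.57103)) - 0.8 = 122.1

122.1 cSt


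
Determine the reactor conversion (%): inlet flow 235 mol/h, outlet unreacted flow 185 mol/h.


X = (F_in - F_out) / F_in * 100
Moles reacted = 235 - 185 = 50
X = 50 / 235 * 100
= 0.2128 * 100
= 21.28 %

21.28 %


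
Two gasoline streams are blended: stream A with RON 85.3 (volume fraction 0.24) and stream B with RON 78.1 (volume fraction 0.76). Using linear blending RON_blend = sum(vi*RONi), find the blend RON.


Linear blending: RON_blend = sum(vi * RONi)
Contribution 1: 0.24 * 85.3 = 20.472
Contribution 2: 0.76 * 78.1 = 59.356
RON_blend = 20.472 + 59.356 = 79.828

79.828


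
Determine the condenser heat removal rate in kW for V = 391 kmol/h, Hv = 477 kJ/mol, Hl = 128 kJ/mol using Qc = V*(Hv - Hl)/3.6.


Qc = 391 * (477 - 128) / 3.6 = 391 * 349 / 3.6 = 37910

37910 kW


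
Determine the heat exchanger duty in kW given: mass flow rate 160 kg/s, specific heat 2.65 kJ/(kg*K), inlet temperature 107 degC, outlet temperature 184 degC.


Q = m_dot * cp * delta_T
delta_T = 184 - 107 = 77 K
Q = 160 * 2.65 * 77
= 424 * 77
= 32648 kW

32648 kW


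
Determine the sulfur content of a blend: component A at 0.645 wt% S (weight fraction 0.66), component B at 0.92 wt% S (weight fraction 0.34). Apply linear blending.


Linear sulfur blending: S_blend = x1*S1 + x2*S2
Contribution 1: 0.66 * 0.645 = 0.4257 wt%
Contribution 2: 0.34 * 0.92 = 0.3128 wt%
S_blend = 0.4257 + 0.3128 = 0.7385

0.7385 wt%


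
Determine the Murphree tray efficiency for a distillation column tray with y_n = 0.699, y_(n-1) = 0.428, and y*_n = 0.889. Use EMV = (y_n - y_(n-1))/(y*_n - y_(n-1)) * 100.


Murphree vapor efficiency: EMV = (y_n - y_(n-1)) / (y*_n - y_(n-1)) * 100
EMV = (0.699 - 0.428) / (0.889 - 0.428) * 100 = 0.271 / 0.461 * 100 = 58.79

58.79 %


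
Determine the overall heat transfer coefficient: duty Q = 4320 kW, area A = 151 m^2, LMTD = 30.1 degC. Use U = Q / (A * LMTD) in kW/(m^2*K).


From Q = U*A*LMTD, U = Q / (A * LMTD)
U = 4320 / (151 * 30.1) = 4320 / 4545.1 = 0.9505

0.9505 kW/(m^2*K)


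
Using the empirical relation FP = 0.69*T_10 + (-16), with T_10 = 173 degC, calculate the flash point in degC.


FP = 0.69 * 173 + (-16) = 103.37

103.37 degC


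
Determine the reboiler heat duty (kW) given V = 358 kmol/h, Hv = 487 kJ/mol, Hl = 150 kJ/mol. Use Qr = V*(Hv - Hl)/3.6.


Qr = 358 * (487 - 150) / 3.6 = 358 * 337 / 3.6 = 33510

33510 kW


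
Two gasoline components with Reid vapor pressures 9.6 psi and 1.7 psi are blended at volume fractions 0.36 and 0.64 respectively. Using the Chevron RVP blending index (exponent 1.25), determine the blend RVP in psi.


Chevron index: RVP_blend = (sum xi*RVPi^1.25)^(1/1.25)
RVP^1.25 terms: 0.36 * 9.6^1.25 + 0.64 * 1.7^1.25 = 7.32567
RVP_blend = 7.32567^(1/1.25) = 4.919

4.919 psi


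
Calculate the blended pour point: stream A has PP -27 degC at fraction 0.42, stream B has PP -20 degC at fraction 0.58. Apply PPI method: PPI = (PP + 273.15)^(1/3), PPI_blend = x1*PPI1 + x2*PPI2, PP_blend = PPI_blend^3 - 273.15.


PPI_1 = (-27 + 273.15)^(1/3) = 6.2671
PPI_2 = (-20 + 273.15)^(1/3) = 6.325953
PPI_blend = 0.42 * 6.2671 + 0.58 * 6.325953 = 6.301235
PP_blend = 6.301235^3 - 273.15 = 250.1941 - 273.15 = -22.96

-22.96 degC


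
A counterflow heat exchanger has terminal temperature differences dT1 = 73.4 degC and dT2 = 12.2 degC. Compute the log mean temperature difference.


LMTD = (dT1 - dT2) / ln(dT1/dT2)
= (73.4 - 12.2) / ln(73.4 / 12.2) = 61.2 / 1.79449 = 34.10

34.10 degC


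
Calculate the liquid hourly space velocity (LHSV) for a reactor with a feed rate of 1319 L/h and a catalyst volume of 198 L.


LHSV = volumetric feed rate / catalyst volume
= 1319 L/h / 198 L
= 6.662 h^-1

6.662 h^-1


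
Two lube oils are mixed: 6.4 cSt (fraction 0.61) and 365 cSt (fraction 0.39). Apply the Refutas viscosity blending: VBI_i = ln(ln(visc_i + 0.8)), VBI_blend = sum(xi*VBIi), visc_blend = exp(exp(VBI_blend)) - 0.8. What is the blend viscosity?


Refutas method: VBN_i = 14.534*ln(ln(visc_i + 0.8)) + 10.975, blended linearly by mass fraction; since VBN is linear in VBI_i = ln(ln(visc_i + 0.8)) and the fractions sum to 1, blend VBI directly: visc = exp(exp(VBI_blend)) - 0.8
VBI_1 = ln(ln(6.4 + 0.8)) = 0.680103
VBI_2 = ln(ln(365 + 0.8)) = 1.77531
VBI_blend = 0.61 * 0.680103 + 0.39 * 1.77531 = 1.10723
visc_blend = exp(exp(1.10723)) - 0.8 = 19.81

19.81 cSt


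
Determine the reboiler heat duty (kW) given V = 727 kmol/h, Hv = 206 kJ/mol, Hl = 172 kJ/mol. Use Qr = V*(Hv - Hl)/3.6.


Qr = 727 * (206 - 172) / 3.6 = 727 * 34 / 3.6 = 6866

6866 kW


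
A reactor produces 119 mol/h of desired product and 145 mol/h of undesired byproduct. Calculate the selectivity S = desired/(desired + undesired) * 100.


Selectivity = desired / (desired + undesired) * 100
Total products = 119 + 145 = 264 mol/h
S = 119 / 264 * 100
= 0.4508 * 100
= 45.08 %

45.08 %


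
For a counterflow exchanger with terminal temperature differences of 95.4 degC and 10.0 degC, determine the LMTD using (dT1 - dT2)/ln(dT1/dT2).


LMTD = (dT1 - dT2) / ln(dT1/dT2)
= (95.4 - 10.0) / ln(95.4 / 10.0) = 85.4 / 2.25549 = 37.86

37.86 degC


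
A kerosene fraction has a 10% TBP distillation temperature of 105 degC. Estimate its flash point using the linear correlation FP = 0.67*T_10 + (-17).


FP = 0.67 * 105 + (-17) = 53.35

53.35 degC


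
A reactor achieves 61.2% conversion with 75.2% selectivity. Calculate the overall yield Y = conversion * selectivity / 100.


Overall yield = conversion (%) * selectivity (%) / 100
Conversion = 61.2%, Selectivity = 75.2%
Y = 61.2 * 75.2 / 100
= 46.0224 %

46.0224 %


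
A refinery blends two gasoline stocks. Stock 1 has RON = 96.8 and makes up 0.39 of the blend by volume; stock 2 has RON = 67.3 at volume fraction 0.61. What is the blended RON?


Linear blending: RON_blend = sum(vi * RONi)
Contribution 1: 0.39 * 96.8 = 37.752
Contribution 2: 0.61 * 67.3 = 41.053
RON_blend = 37.752 + 41.053 = 78.805

78.805


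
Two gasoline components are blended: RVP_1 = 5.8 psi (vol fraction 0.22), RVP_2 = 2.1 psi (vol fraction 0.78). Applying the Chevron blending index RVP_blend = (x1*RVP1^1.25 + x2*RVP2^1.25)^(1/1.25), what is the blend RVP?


Chevron index: RVP_blend = (sum xi*RVPi^1.25)^(1/1.25)
RVP^1.25 terms: 0.22 * 5.8^1.25 + 0.78 * 2.1^1.25 = 3.95202
RVP_blend = 3.95202^(1/1.25) = 3.002

3.002 psi


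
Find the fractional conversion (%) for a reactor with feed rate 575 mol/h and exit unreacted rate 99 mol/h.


X = (F_in - F_out) / F_in * 100
Moles reacted = 575 - 99 = 476
X = 476 / 575 * 100
= 0.8278 * 100
= 82.78 %

82.78 %


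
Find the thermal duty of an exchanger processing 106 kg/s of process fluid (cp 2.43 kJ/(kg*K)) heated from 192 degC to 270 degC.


Q = m_dot * cp * delta_T
delta_T = 270 - 192 = 78 K
Q = 106 * 2.43 * 78
= 257.58 * 78
= 20091.24 kW

20091.24 kW


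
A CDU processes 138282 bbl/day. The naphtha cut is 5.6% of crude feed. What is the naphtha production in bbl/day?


Crude throughput = 138282 bbl/day
Fraction yield = 5.6%
yield = throughput * fraction / 100
yield = 138282 * 5.6 / 100 = 7743.792

7743.792 bbl/day


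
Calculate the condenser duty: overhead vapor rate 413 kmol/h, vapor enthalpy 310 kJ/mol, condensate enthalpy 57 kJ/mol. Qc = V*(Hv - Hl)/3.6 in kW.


Qc = 413 * (310 - 57) / 3.6 = 413 * 253 / 3.6 = 29020

29020 kW


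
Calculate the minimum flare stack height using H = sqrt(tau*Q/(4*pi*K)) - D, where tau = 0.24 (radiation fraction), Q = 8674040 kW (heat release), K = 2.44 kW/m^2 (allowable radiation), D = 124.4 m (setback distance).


tau*Q/(4*pi*K) = 0.24 * 8674040 / (4 * pi * 2.44) = 67894.2
sqrt(67894.2) = 260.565
H = 260.565 - 124.4 = 136.2

136.2 m


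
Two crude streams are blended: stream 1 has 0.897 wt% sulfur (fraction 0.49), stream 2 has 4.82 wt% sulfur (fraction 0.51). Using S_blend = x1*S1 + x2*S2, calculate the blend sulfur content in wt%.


Linear sulfur blending: S_blend = x1*S1 + x2*S2
Contribution 1: 0.49 * 0.897 = 0.43953 wt%
Contribution 2: 0.51 * 4.82 = 2.4582 wt%
S_blend = 0.43953 + 2.4582 = 2.89773

2.89773 wt%


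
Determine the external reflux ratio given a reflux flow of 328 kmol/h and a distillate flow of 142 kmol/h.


Reflux ratio definition: R = L / D (liquid returned / distillate withdrawn)
L = 328 kmol/h, D = 142 kmol/h
R = 328 / 142 = 2.310

2.310


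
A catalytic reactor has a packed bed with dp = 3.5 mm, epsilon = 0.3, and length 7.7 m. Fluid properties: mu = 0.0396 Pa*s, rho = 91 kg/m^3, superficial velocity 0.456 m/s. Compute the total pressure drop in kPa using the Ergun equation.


dp = 3.5 mm = 0.0035 m
Viscous term = 150*0.0396*0.456*(1-0.3)^2 / (0.0035^2*0.3^3) = 4012800
Inertial term = 1.75*91*0.456^2*(1-0.3) / (0.0035*0.3^3) = 245287
dP/L = 4012800 + 245287 = 4258090 Pa/m
dP = 4258090 * 7.7 / 1000 = 32790 kPa

32790 kPa


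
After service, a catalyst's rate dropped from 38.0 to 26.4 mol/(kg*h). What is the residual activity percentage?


Activity (%) = (rate_used / rate_fresh) * 100
rate_used = 26.4, rate_fresh = 38.0
= (26.4 / 38.0) * 100
= 0.6947 * 100 = 69.47

69.47 %


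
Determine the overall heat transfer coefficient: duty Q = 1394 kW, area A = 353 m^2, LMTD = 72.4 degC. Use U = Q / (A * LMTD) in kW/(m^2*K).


From Q = U*A*LMTD, U = Q / (A * LMTD)
U = 1394 / (353 * 72.4) = 1394 / 25557.2 = 0.05454

0.05454 kW/(m^2*K)


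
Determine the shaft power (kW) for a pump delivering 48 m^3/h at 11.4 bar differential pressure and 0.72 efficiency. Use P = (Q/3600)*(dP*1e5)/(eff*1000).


Q = 48 / 3600 = 0.0133333 m^3/s
P = 0.0133333 * (11.4 * 1e5) / 0.72 / 1000 = 21.11

21.11 kW


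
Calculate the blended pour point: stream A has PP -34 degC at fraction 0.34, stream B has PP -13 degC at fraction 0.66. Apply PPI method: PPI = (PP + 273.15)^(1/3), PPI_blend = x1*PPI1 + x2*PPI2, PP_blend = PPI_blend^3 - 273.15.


PPI_1 = (-34 + 273.15)^(1/3) = 6.20712
PPI_2 = (-13 + 273.15)^(1/3) = 6.383731
PPI_blend = 0.34 * 6.20712 + 0.66 * 6.383731 = 6.323683
PP_blend = 6.323683^3 - 273.15 = 252.8775 - 273.15 = -20.27

-20.27 degC


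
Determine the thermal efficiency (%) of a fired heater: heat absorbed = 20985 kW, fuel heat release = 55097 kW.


Furnace efficiency = Q_absorbed / Q_fuel * 100
= 20985 / 55097 * 100 = 38.09

38.09 %


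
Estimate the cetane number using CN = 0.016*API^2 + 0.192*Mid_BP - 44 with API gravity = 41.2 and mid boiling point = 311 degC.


CN = 0.016 * 41.2^2 + 0.192 * 311 - 44
CN = 27.15904 + 59.712 - 44 = 42.87104

42.87104


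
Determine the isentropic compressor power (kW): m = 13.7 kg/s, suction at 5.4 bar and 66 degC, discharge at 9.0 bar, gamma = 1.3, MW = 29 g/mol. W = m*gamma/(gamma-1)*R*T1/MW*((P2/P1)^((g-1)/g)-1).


Isentropic work: W = m*(gamma/(gamma-1))*(R*T1/MW)*((P2/P1)^((gamma-1)/gamma) - 1)
T1 = 66 + 273.15 = 339.15 K
Pressure ratio = 9.0 / 5.4 = 1.66667
Exponent = (1.3 - 1)/1.3 = 0.230769
(P2/P1)^exp - 1 = 1.66667^0.230769 - 1 = 0.125113
W = 13.7 * 1.3 / 0.3 * 8.314 * 339.15 / 29 * 0.125113 = 722.2

722.2 kW


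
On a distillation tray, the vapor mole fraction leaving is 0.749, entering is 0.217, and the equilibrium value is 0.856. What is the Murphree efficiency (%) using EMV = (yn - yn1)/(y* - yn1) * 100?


Murphree vapor efficiency: EMV = (y_n - y_(n-1)) / (y*_n - y_(n-1)) * 100
EMV = (0.749 - 0.217) / (0.856 - 0.217) * 100 = 0.532 / 0.639 * 100 = 83.26

83.26 %


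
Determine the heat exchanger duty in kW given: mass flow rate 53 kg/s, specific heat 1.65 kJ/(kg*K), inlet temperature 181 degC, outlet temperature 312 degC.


Q = m_dot * cp * delta_T
delta_T = 312 - 181 = 131 K
Q = 53 * 1.65 * 131
= 87.45 * 131
= 11455.95 kW

11455.95 kW


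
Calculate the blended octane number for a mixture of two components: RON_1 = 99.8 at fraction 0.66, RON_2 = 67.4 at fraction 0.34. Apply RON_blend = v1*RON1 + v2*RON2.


Linear blending: RON_blend = sum(vi * RONi)
Contribution 1: 0.66 * 99.8 = 65.868
Contribution 2: 0.34 * 67.4 = 22.916
RON_blend = 65.868 + 22.916 = 88.784

88.784


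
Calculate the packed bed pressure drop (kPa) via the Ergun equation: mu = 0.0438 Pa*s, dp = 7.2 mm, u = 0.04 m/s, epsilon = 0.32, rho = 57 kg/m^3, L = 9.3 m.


dp = 7.2 mm = 0.0072 m
Viscous term = 150*0.0438*0.04*(1-0.32)^2 / (0.0072^2*0.32^3) = 71536.6
Inertial term = 1.75*57*0.04^2*(1-0.32) / (0.0072*0.32^3) = 460.002
dP/L = 71536.6 + 460.002 = 71996.6 Pa/m
dP = 71996.6 * 9.3 / 1000 = 669.6 kPa

669.6 kPa


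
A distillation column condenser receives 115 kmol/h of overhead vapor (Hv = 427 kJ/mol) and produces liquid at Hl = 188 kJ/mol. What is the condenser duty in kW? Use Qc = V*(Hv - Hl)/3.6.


Qc = 115 * (427 - 188) / 3.6 = 115 * 239 / 3.6 = 7635

7635 kW


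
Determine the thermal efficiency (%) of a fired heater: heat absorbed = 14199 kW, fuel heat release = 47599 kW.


Furnace efficiency = Q_absorbed / Q_fuel * 100
= 14199 / 47599 * 100 = 29.83

29.83 %


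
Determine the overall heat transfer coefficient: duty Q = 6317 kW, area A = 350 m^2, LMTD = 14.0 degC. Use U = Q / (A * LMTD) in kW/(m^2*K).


From Q = U*A*LMTD, U = Q / (A * LMTD)
U = 6317 / (350 * 14.0) = 6317 / 4900 = 1.289

1.289 kW/(m^2*K)


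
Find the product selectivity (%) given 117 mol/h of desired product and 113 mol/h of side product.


Selectivity = desired / (desired + undesired) * 100
Total products = 117 + 113 = 230 mol/h
S = 117 / 230 * 100
= 0.5087 * 100
= 50.87 %

50.87 %


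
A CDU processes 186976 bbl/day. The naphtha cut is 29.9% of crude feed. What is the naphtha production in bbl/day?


Crude throughput = 186976 bbl/day
Fraction yield = 29.9%
yield = throughput * fraction / 100
yield = 186976 * 29.9 / 100 = 55905.824

55905.824 bbl/day


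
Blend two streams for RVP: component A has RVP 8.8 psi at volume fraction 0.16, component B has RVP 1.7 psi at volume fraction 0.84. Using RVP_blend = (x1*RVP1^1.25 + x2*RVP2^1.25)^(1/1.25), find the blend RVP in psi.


Chevron index: RVP_blend = (sum xi*RVPi^1.25)^(1/1.25)
RVP^1.25 terms: 0.16 * 8.8^1.25 + 0.84 * 1.7^1.25 = 4.05564
RVP_blend = 4.05564^(1/1.25) = 3.065

3.065 psi


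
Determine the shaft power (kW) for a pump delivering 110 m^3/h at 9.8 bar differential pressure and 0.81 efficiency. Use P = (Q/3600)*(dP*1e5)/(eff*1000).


Q = 110 / 3600 = 0.0305556 m^3/s
P = 0.0305556 * (9.8 * 1e5) / 0.81 / 1000 = 36.97

36.97 kW


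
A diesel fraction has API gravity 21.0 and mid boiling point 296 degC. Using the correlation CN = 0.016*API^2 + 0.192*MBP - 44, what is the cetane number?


CN = 0.016 * 21.0^2 + 0.192 * 296 - 44
CN = 7.056 + 56.832 - 44 = 19.888

19.888


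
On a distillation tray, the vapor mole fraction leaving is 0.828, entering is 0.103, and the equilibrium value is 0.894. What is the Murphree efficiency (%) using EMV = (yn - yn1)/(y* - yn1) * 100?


Murphree vapor efficiency: EMV = (y_n - y_(n-1)) / (y*_n - y_(n-1)) * 100
EMV = (0.828 - 0.103) / (0.894 - 0.103) * 100 = 0.725 / 0.791 * 100 = 91.66

91.66 %


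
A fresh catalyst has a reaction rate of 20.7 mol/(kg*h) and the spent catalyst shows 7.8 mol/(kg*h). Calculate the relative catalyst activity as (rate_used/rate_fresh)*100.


Activity (%) = (rate_used / rate_fresh) * 100
rate_used = 7.8, rate_fresh = 20.7
= (7.8 / 20.7) * 100
= 0.3768 * 100 = 37.68

37.68 %


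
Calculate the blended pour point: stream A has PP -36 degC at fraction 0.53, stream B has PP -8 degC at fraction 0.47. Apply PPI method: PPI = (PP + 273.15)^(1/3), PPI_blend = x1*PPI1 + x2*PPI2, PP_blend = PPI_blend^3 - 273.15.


PPI_1 = (-36 + 273.15)^(1/3) = 6.189768
PPI_2 = (-8 + 273.15)^(1/3) = 6.42437
PPI_blend = 0.53 * 6.189768 + 0.47 * 6.42437 = 6.300031
PP_blend = 6.300031^3 - 273.15 = 250.0507 - 273.15 = -23.1

-23.1 degC


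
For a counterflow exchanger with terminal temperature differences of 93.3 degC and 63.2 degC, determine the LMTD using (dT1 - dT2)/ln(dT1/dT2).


LMTD = (dT1 - dT2) / ln(dT1/dT2)
= (93.3 - 63.2) / ln(93.3 / 63.2) = 30.1 / 0.389516 = 77.28

77.28 degC


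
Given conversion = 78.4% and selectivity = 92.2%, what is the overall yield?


Overall yield = conversion (%) * selectivity (%) / 100
Conversion = 78.4%, Selectivity = 92.2%
Y = 78.4 * 92.2 / 100
= 72.2848 %

72.2848 %


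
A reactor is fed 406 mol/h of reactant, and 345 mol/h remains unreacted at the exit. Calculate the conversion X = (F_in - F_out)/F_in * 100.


X = (F_in - F_out) / F_in * 100
Moles reacted = 406 - 345 = 61
X = 61 / 406 * 100
= 0.1502 * 100
= 15.02 %

15.02 %


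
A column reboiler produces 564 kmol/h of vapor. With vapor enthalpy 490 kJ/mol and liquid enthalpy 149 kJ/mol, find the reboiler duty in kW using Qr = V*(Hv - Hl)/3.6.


Qr = 564 * (490 - 149) / 3.6 = 564 * 341 / 3.6 = 53420

53420 kW


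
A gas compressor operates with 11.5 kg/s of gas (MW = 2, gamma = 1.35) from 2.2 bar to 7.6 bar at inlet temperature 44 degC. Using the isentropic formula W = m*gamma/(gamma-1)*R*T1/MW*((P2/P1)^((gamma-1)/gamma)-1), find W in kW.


Isentropic work: W = m*(gamma/(gamma-1))*(R*T1/MW)*((P2/P1)^((gamma-1)/gamma) - 1)
T1 = 44 + 273.15 = 317.15 K
Pressure ratio = 7.6 / 2.2 = 3.45455
Exponent = (1.35 - 1)/1.35 = 0.259259
(P2/P1)^exp - 1 = 3.45455^0.259259 - 1 = 0.379059
W = 11.5 * 1.35 / 0.35 * 8.314 * 317.15 / 2 * 0.379059 = 22170

22170 kW


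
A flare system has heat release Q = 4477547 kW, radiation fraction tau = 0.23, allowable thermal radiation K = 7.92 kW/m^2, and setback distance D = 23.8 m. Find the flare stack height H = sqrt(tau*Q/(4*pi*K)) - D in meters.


tau*Q/(4*pi*K) = 0.23 * 4477547 / (4 * pi * 7.92) = 10347.4
sqrt(10347.4) = 101.722
H = 101.722 - 23.8 = 77.92

77.92 m


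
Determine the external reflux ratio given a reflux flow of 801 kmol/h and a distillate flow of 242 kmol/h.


Reflux ratio definition: R = L / D (liquid returned / distillate withdrawn)
L = 801 kmol/h, D = 242 kmol/h
R = 801 / 242 = 3.310

3.310


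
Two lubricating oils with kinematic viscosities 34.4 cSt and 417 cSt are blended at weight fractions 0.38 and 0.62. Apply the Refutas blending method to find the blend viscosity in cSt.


Refutas method: VBN_i = 14.534*ln(ln(visc_i + 0.8)) + 10.975, blended linearly by mass fraction; since VBN is linear in VBI_i = ln(ln(visc_i + 0.8)) and the fractions sum to 1, blend VBI directly: visc = exp(exp(VBI_blend)) - 0.8
VBI_1 = ln(ln(34.4 + 0.8)) = 1.27005
VBI_2 = ln(ln(417 + 0.8)) = 1.79758
VBI_blend = 0.38 * 1.27005 + 0.62 * 1.79758 = 1.59712
visc_blend = exp(exp(1.59712)) - 0.8 = 138.8

138.8 cSt


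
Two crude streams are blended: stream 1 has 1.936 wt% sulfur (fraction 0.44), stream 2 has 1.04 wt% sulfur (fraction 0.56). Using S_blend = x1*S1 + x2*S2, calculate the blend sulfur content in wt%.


Linear sulfur blending: S_blend = x1*S1 + x2*S2
Contribution 1: 0.44 * 1.936 = 0.85184 wt%
Contribution 2: 0.56 * 1.04 = 0.5824 wt%
S_blend = 0.85184 + 0.5824 = 1.43424

1.43424 wt%


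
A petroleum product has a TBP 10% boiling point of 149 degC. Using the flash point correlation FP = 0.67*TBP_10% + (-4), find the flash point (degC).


FP = 0.67 * 149 + (-4) = 95.83

95.83 degC


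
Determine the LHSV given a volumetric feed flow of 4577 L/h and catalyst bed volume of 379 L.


LHSV = volumetric feed rate / catalyst volume
= 4577 L/h / 379 L
= 12.08 h^-1

12.08 h^-1


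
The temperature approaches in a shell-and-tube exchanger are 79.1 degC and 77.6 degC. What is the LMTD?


LMTD = (dT1 - dT2) / ln(dT1/dT2)
= (79.1 - 77.6) / ln(79.1 / 77.6) = 1.5 / 0.0191454 = 78.35

78.35 degC


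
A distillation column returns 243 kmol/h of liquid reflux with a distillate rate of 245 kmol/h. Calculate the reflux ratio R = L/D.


Reflux ratio definition: R = L / D (liquid returned / distillate withdrawn)
L = 243 kmol/h, D = 245 kmol/h
R = 243 / 245 = 0.9918

0.9918


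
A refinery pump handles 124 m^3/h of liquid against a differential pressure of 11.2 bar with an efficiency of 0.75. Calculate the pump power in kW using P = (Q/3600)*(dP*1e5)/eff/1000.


Q = 124 / 3600 = 0.0344444 m^3/s
P = 0.0344444 * (11.2 * 1e5) / 0.75 / 1000 = 51.44

51.44 kW


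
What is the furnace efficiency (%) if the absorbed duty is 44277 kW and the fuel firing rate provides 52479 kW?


Furnace efficiency = Q_absorbed / Q_fuel * 100
= 44277 / 52479 * 100 = 84.37

84.37 %


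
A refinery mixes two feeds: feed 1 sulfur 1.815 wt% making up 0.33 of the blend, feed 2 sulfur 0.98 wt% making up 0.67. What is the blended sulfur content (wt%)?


Linear sulfur blending: S_blend = x1*S1 + x2*S2
Contribution 1: 0.33 * 1.815 = 0.59895 wt%
Contribution 2: 0.67 * 0.98 = 0.6566 wt%
S_blend = 0.59895 + 0.6566 = 1.25555

1.25555 wt%


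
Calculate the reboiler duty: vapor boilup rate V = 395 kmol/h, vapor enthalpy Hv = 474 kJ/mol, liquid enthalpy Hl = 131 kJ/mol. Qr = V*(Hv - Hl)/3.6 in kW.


Qr = 395 * (474 - 131) / 3.6 = 395 * 343 / 3.6 = 37630

37630 kW


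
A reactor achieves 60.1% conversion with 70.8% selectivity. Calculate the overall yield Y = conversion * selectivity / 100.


Overall yield = conversion (%) * selectivity (%) / 100
Conversion = 60.1%, Selectivity = 70.8%
Y = 60.1 * 70.8 / 100
= 42.5508 %

42.5508 %


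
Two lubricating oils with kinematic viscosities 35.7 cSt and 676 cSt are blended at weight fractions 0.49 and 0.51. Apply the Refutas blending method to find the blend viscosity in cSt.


Refutas method: VBN_i = 14.534*ln(ln(visc_i + 0.8)) + 10.975, blended linearly by mass fraction; since VBN is linear in VBI_i = ln(ln(visc_i + 0.8)) and the fractions sum to 1, blend VBI directly: visc = exp(exp(VBI_blend)) - 0.8
VBI_1 = ln(ln(35.7 + 0.8)) = 1.28019
VBI_2 = ln(ln(676 + 0.8)) = 1.87447
VBI_blend = 0.49 * 1.28019 + 0.51 * 1.87447 = 1.58327
visc_blend = exp(exp(1.58327)) - 0.8 = 129.6

129.6 cSt


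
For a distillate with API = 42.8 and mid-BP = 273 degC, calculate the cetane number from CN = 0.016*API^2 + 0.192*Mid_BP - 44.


CN = 0.016 * 42.8^2 + 0.192 * 273 - 44
CN = 29.30944 + 52.416 - 44 = 37.72544

37.72544


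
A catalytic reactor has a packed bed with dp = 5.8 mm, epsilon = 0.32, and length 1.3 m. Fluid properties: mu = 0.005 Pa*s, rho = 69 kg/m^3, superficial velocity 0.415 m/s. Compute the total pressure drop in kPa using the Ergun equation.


dp = 5.8 mm = 0.0058 m
Viscous term = 150*0.005*0.415*(1-0.32)^2 / (0.0058^2*0.32^3) = 130563
Inertial term = 1.75*69*0.415^2*(1-0.32) / (0.0058*0.32^3) = 74407.1
dP/L = 130563 + 74407.1 = 204970 Pa/m
dP = 204970 * 1.3 / 1000 = 266.5 kPa

266.5 kPa


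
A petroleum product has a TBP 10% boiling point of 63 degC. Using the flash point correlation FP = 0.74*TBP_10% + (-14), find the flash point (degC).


FP = 0.74 * 63 + (-14) = 32.62

32.62 degC


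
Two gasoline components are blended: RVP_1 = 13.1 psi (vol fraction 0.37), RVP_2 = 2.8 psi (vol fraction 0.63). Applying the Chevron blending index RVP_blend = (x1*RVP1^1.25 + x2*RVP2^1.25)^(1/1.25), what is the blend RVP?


Chevron index: RVP_blend = (sum xi*RVPi^1.25)^(1/1.25)
RVP^1.25 terms: 0.37 * 13.1^1.25 + 0.63 * 2.8^1.25 = 11.5031
RVP_blend = 11.5031^(1/1.25) = 7.058

7.058 psi


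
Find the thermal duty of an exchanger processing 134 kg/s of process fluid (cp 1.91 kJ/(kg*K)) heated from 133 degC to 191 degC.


Q = m_dot * cp * delta_T
delta_T = 191 - 133 = 58 K
Q = 134 * 1.91 * 58
= 255.94 * 58
= 14844.52 kW

14844.52 kW


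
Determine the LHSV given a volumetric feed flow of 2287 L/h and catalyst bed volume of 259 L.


LHSV = volumetric feed rate / catalyst volume
= 2287 L/h / 259 L
= 8.830 h^-1

8.830 h^-1


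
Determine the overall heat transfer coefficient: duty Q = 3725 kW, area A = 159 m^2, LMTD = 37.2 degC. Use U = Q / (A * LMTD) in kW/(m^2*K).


From Q = U*A*LMTD, U = Q / (A * LMTD)
U = 3725 / (159 * 37.2) = 3725 / 5914.8 = 0.6298

0.6298 kW/(m^2*K)


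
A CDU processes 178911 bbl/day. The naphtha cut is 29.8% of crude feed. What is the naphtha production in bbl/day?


Crude throughput = 178911 bbl/day
Fraction yield = 29.8%
yield = throughput * fraction / 100
yield = 178911 * 29.8 / 100 = 53315.478

53315.478 bbl/day


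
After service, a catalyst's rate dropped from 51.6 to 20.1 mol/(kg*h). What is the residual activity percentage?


Activity (%) = (rate_used / rate_fresh) * 100
rate_used = 20.1, rate_fresh = 51.6
= (20.1 / 51.6) * 100
= 0.3895 * 100 = 38.95

38.95 %


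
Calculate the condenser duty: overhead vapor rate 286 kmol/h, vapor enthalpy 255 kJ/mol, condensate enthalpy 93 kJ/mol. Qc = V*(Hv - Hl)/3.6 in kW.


Qc = 286 * (255 - 93) / 3.6 = 286 * 162 / 3.6 = 12870

12870 kW


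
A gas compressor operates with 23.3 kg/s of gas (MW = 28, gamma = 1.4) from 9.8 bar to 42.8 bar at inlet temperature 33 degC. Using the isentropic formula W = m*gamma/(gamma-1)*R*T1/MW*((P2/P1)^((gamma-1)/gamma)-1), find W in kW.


Isentropic work: W = m*(gamma/(gamma-1))*(R*T1/MW)*((P2/P1)^((gamma-1)/gamma) - 1)
T1 = 33 + 273.15 = 306.15 K
Pressure ratio = 42.8 / 9.8 = 4.36735
Exponent = (1.4 - 1)/1.4 = 0.285714
(P2/P1)^exp - 1 = 4.36735^0.285714 - 1 = 0.523769
W = 23.3 * 1.4 / 0.4 * 8.314 * 306.15 / 28 * 0.523769 = 3883

3883 kW


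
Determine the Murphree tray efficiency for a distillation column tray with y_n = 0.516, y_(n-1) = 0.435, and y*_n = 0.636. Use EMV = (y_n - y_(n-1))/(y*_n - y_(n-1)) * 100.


Murphree vapor efficiency: EMV = (y_n - y_(n-1)) / (y*_n - y_(n-1)) * 100
EMV = (0.516 - 0.435) / (0.636 - 0.435) * 100 = 0.081 / 0.201 * 100 = 40.30

40.30 %


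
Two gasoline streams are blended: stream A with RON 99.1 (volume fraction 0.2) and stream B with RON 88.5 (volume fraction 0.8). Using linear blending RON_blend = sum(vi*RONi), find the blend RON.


Linear blending: RON_blend = sum(vi * RONi)
Contribution 1: 0.2 * 99.1 = 19.82
Contribution 2: 0.8 * 88.5 = 70.8
RON_blend = 19.82 + 70.8 = 90.62

90.62


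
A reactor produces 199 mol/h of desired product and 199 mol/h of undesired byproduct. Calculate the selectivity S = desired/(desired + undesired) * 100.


Selectivity = desired / (desired + undesired) * 100
Total products = 199 + 199 = 398 mol/h
S = 199 / 398 * 100
= 0.5000 * 100
= 50.00 %

50.00 %


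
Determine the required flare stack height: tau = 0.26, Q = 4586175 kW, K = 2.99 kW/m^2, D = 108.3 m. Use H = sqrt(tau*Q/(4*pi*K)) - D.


tau*Q/(4*pi*K) = 0.26 * 4586175 / (4 * pi * 2.99) = 31735.3
sqrt(31735.3) = 178.144
H = 178.144 - 108.3 = 69.84

69.84 m


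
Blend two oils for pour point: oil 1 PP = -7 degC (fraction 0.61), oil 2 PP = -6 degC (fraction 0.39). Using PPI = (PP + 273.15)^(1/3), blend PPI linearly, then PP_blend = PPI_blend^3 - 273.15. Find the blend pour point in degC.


PPI_1 = (-7 + 273.15)^(1/3) = 6.432436
PPI_2 = (-6 + 273.15)^(1/3) = 6.440482
PPI_blend = 0.61 * 6.432436 + 0.39 * 6.440482 = 6.435574
PP_blend = 6.435574^3 - 273.15 = 266.5397 - 273.15 = -6.61

-6.61 degC


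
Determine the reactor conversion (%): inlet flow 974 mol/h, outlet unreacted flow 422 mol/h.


X = (F_in - F_out) / F_in * 100
Moles reacted = 974 - 422 = 552
X = 552 / 974 * 100
= 0.5667 * 100
= 56.67 %

56.67 %


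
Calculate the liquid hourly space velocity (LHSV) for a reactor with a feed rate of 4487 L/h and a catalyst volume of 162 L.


LHSV = volumetric feed rate / catalyst volume
= 4487 L/h / 162 L
= 27.70 h^-1

27.70 h^-1


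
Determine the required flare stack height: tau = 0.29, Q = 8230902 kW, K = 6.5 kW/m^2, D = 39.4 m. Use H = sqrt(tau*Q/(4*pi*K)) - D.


tau*Q/(4*pi*K) = 0.29 * 8230902 / (4 * pi * 6.5) = 29222.8
sqrt(29222.8) = 170.947
H = 170.947 - 39.4 = 131.5

131.5 m


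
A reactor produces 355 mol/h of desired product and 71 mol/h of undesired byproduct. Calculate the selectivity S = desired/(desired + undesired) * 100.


Selectivity = desired / (desired + undesired) * 100
Total products = 355 + 71 = 426 mol/h
S = 355 / 426 * 100
= 0.8333 * 100
= 83.33 %

83.33 %


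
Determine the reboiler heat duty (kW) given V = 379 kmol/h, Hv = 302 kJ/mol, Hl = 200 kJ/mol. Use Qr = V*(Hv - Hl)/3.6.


Qr = 379 * (302 - 200) / 3.6 = 379 * 102 / 3.6 = 10740

10740 kW


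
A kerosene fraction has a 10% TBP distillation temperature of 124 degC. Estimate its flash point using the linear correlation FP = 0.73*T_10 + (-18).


FP = 0.73 * 124 + (-18) = 72.52

72.52 degC


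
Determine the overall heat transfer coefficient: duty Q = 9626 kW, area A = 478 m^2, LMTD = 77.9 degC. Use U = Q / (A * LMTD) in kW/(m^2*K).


From Q = U*A*LMTD, U = Q / (A * LMTD)
U = 9626 / (478 * 77.9) = 9626 / 37236.2 = 0.2585

0.2585 kW/(m^2*K)


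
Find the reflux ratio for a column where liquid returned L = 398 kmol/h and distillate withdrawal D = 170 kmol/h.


Reflux ratio definition: R = L / D (liquid returned / distillate withdrawn)
L = 398 kmol/h, D = 170 kmol/h
R = 398 / 170 = 2.341

2.341


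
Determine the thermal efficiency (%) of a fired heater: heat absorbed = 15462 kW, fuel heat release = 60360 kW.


Furnace efficiency = Q_absorbed / Q_fuel * 100
= 15462 / 60360 * 100 = 25.62

25.62 %


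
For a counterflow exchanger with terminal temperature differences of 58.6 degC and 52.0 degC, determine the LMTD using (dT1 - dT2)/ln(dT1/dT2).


LMTD = (dT1 - dT2) / ln(dT1/dT2)
= (58.6 - 52.0) / ln(58.6 / 52.0) = 6.6 / 0.119491 = 55.23

55.23 degC


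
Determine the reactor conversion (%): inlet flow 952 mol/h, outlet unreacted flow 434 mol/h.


X = (F_in - F_out) / F_in * 100
Moles reacted = 952 - 434 = 518
X = 518 / 952 * 100
= 0.5441 * 100
= 54.41 %

54.41 %


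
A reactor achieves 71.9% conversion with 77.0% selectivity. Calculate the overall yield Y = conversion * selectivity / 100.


Overall yield = conversion (%) * selectivity (%) / 100
Conversion = 71.9%, Selectivity = 77.0%
Y = 71.9 * 77.0 / 100
= 55.363 %

55.363 %


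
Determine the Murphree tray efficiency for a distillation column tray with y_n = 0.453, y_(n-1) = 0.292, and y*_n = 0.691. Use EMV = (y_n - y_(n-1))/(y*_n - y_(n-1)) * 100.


Murphree vapor efficiency: EMV = (y_n - y_(n-1)) / (y*_n - y_(n-1)) * 100
EMV = (0.453 - 0.292) / (0.691 - 0.292) * 100 = 0.161 / 0.399 * 100 = 40.35

40.35 %


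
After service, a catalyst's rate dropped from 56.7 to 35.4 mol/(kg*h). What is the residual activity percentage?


Activity (%) = (rate_used / rate_fresh) * 100
rate_used = 35.4, rate_fresh = 56.7
= (35.4 / 56.7) * 100
= 0.6243 * 100 = 62.43

62.43 %


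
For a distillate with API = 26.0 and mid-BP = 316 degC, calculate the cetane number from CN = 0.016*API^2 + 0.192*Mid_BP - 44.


CN = 0.016 * 26.0^2 + 0.192 * 316 - 44
CN = 10.816 + 60.672 - 44 = 27.488

27.488


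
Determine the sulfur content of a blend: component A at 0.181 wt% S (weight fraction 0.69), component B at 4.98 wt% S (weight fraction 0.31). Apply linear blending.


Linear sulfur blending: S_blend = x1*S1 + x2*S2
Contribution 1: 0.69 * 0.181 = 0.12489 wt%
Contribution 2: 0.31 * 4.98 = 1.5438 wt%
S_blend = 0.12489 + 1.5438 = 1.66869

1.66869 wt%


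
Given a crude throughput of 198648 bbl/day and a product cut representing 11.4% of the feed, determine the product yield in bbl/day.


Crude throughput = 198648 bbl/day
Fraction yield = 11.4%
yield = throughput * fraction / 100
yield = 198648 * 11.4 / 100 = 22645.872

22645.872 bbl/day


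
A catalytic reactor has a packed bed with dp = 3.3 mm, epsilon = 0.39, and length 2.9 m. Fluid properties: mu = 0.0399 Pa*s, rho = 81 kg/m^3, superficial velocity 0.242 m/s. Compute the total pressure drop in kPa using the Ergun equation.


dp = 3.3 mm = 0.0033 m
Viscous term = 150*0.0399*0.242*(1-0.39)^2 / (0.0033^2*0.39^3) = 834291
Inertial term = 1.75*81*0.242^2*(1-0.39) / (0.0033*0.39^3) = 25868.8
dP/L = 834291 + 25868.8 = 860160 Pa/m
dP = 860160 * 2.9 / 1000 = 2494 kPa

2494 kPa


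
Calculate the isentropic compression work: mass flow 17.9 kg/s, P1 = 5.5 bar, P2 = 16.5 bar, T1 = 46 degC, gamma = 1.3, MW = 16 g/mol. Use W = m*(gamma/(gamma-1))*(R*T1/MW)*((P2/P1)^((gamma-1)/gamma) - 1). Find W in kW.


Isentropic work: W = m*(gamma/(gamma-1))*(R*T1/MW)*((P2/P1)^((gamma-1)/gamma) - 1)
T1 = 46 + 273.15 = 319.15 K
Pressure ratio = 16.5 / 5.5 = 3
Exponent = (1.3 - 1)/1.3 = 0.230769
(P2/P1)^exp - 1 = 3^0.230769 - 1 = 0.28856
W = 17.9 * 1.3 / 0.3 * 8.314 * 319.15 / 16 * 0.28856 = 3712

3712 kW


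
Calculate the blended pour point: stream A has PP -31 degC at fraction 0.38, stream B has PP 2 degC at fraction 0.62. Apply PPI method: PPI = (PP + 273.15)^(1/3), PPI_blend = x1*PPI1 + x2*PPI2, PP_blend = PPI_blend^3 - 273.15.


PPI_1 = (-31 + 273.15)^(1/3) = 6.232967
PPI_2 = (2 + 273.15)^(1/3) = 6.504139
PPI_blend = 0.38 * 6.232967 + 0.62 * 6.504139 = 6.401094
PP_blend = 6.401094^3 - 273.15 = 262.2785 - 273.15 = -10.87

-10.87 degC


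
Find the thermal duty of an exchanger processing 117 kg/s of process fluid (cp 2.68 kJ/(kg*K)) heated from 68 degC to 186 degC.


Q = m_dot * cp * delta_T
delta_T = 186 - 68 = 118 K
Q = 117 * 2.68 * 118
= 313.56 * 118
= 37000.08 kW

37000.08 kW


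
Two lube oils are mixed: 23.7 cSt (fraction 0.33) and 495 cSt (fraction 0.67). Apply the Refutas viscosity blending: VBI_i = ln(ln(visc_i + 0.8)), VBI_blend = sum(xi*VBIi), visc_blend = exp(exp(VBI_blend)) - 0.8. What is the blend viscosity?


Refutas method: VBN_i = 14.534*ln(ln(visc_i + 0.8)) + 10.975, blended linearly by mass fraction; since VBN is linear in VBI_i = ln(ln(visc_i + 0.8)) and the fractions sum to 1, blend VBI directly: visc = exp(exp(VBI_blend)) - 0.8
VBI_1 = ln(ln(23.7 + 0.8)) = 1.16274
VBI_2 = ln(ln(495 + 0.8)) = 1.82554
VBI_blend = 0.33 * 1.16274 + 0.67 * 1.82554 = 1.60682
visc_blend = exp(exp(1.60682)) - 0.8 = 145.7

145.7 cSt


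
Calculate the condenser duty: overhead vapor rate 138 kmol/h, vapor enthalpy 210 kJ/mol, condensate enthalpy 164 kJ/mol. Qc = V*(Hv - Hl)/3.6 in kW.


Qc = 138 * (210 - 164) / 3.6 = 138 * 46 / 3.6 = 1763

1763 kW


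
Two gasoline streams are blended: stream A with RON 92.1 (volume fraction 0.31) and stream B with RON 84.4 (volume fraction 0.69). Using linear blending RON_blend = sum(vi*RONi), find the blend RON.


Linear blending: RON_blend = sum(vi * RONi)
Contribution 1: 0.31 * 92.1 = 28.551
Contribution 2: 0.69 * 84.4 = 58.236
RON_blend = 28.551 + 58.236 = 86.787

86.787


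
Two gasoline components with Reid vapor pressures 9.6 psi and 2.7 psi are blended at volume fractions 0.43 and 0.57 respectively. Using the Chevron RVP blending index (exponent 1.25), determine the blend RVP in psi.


Chevron index: RVP_blend = (sum xi*RVPi^1.25)^(1/1.25)
RVP^1.25 terms: 0.43 * 9.6^1.25 + 0.57 * 2.7^1.25 = 9.23899
RVP_blend = 9.23899^(1/1.25) = 5.922

5.922 psi


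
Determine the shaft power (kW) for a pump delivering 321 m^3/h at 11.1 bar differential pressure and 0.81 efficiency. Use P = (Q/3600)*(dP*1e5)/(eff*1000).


Q = 321 / 3600 = 0.0891667 m^3/s
P = 0.0891667 * (11.1 * 1e5) / 0.81 / 1000 = 122.2

122.2 kW


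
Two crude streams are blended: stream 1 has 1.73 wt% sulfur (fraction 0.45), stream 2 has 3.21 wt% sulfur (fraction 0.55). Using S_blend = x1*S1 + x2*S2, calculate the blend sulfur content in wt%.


Linear sulfur blending: S_blend = x1*S1 + x2*S2
Contribution 1: 0.45 * 1.73 = 0.7785 wt%
Contribution 2: 0.55 * 3.21 = 1.7655 wt%
S_blend = 0.7785 + 1.7655 = 2.544

2.544 wt%


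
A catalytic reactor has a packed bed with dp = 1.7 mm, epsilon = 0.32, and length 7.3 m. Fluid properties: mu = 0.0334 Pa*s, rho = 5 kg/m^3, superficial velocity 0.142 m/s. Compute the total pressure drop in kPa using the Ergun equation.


dp = 1.7 mm = 0.0017 m
Viscous term = 150*0.0334*0.142*(1-0.32)^2 / (0.0017^2*0.32^3) = 3473730
Inertial term = 1.75*5*0.142^2*(1-0.32) / (0.0017*0.32^3) = 2153.75
dP/L = 3473730 + 2153.75 = 3475880 Pa/m
dP = 3475880 * 7.3 / 1000 = 25370 kPa

25370 kPa


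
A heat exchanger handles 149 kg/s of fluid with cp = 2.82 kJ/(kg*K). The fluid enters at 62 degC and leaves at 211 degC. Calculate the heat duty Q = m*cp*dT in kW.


Q = m_dot * cp * delta_T
delta_T = 211 - 62 = 149 K
Q = 149 * 2.82 * 149
= 420.18 * 149
= 62606.82 kW

62606.82 kW


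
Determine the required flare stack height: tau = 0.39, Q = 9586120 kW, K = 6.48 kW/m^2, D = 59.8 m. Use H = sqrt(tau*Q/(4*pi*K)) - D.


tau*Q/(4*pi*K) = 0.39 * 9586120 / (4 * pi * 6.48) = 45911.6
sqrt(45911.6) = 214.27
H = 214.27 - 59.8 = 154.5

154.5 m


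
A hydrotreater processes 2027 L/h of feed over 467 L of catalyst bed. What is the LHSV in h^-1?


LHSV = volumetric feed rate / catalyst volume
= 2027 L/h / 467 L
= 4.340 h^-1

4.340 h^-1


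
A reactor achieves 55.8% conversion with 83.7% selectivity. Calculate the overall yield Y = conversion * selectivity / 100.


Overall yield = conversion (%) * selectivity (%) / 100
Conversion = 55.8%, Selectivity = 83.7%
Y = 55.8 * 83.7 / 100
= 46.7046 %

46.7046 %


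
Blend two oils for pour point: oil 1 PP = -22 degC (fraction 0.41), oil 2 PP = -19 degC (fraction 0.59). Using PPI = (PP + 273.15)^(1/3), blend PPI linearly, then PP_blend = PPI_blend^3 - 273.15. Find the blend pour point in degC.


PPI_1 = (-22 + 273.15)^(1/3) = 6.30925
PPI_2 = (-19 + 273.15)^(1/3) = 6.334272
PPI_blend = 0.41 * 6.30925 + 0.59 * 6.334272 = 6.324013
PP_blend = 6.324013^3 - 273.15 = 252.9171 - 273.15 = -20.23

-20.23 degC
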